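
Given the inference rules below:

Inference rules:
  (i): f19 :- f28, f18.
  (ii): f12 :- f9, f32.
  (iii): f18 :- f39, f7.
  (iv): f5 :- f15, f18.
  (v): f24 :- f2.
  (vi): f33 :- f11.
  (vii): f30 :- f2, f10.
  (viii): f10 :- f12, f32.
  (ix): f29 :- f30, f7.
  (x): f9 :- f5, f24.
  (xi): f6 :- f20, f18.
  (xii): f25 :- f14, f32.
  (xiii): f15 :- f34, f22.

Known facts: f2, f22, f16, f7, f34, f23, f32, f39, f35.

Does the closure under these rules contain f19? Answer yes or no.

no

Round 1: (iii) [f18 :- f39, f7.]; (v) [f24 :- f2.]; (xiii) [f15 :- f34, f22.]. New: f18, f24, f15.
Round 2: (iv) [f5 :- f15, f18.]. New: f5.
Round 3: (x) [f9 :- f5, f24.]. New: f9.
Round 4: (ii) [f12 :- f9, f32.]. New: f12.
Round 5: (viii) [f10 :- f12, f32.]. New: f10.
Round 6: (vii) [f30 :- f2, f10.]. New: f30.
Round 7: (ix) [f29 :- f30, f7.]. New: f29.
Fixed point reached. f19 is concluded only by (i); (i) needs f28 (never derived).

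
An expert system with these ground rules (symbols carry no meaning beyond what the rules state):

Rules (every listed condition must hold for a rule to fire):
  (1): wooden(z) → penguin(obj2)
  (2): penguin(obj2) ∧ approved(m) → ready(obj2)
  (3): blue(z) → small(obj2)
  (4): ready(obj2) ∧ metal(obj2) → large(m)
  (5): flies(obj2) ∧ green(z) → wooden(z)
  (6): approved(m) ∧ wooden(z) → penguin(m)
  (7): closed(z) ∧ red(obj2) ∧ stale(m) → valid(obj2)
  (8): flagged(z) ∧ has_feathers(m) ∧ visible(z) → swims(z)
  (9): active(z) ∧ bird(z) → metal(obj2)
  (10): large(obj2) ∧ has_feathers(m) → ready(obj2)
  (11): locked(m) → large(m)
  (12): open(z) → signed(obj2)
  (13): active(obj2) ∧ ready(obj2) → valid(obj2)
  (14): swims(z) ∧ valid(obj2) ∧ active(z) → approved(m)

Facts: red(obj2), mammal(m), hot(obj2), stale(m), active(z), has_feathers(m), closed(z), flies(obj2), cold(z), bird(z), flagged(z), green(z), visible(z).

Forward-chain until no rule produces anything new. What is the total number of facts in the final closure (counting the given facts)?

22

Round 1: (5) [flies(obj2) ∧ green(z) → wooden(z)]; (7) [closed(z) ∧ red(obj2) ∧ stale(m) → valid(obj2)]; (8) [flagged(z) ∧ has_feathers(m) ∧ visible(z) → swims(z)]; (9) [active(z) ∧ bird(z) → metal(obj2)]. Adds wooden(z), valid(obj2), swims(z), metal(obj2).
Round 2: (1) [wooden(z) → penguin(obj2)]; (14) [swims(z) ∧ valid(obj2) ∧ active(z) → approved(m)]. Adds penguin(obj2), approved(m).
Round 3: (2) [penguin(obj2) ∧ approved(m) → ready(obj2)]; (6) [approved(m) ∧ wooden(z) → penguin(m)]. Adds ready(obj2), penguin(m).
Round 4: (4) [ready(obj2) ∧ metal(obj2) → large(m)]. Adds large(m).
Closure: {active(z), approved(m), bird(z), closed(z), cold(z), flagged(z), flies(obj2), green(z), has_feathers(m), hot(obj2), large(m), mammal(m), metal(obj2), penguin(m), penguin(obj2), ready(obj2), red(obj2), stale(m), swims(z), valid(obj2), visible(z), wooden(z)} — 22 facts.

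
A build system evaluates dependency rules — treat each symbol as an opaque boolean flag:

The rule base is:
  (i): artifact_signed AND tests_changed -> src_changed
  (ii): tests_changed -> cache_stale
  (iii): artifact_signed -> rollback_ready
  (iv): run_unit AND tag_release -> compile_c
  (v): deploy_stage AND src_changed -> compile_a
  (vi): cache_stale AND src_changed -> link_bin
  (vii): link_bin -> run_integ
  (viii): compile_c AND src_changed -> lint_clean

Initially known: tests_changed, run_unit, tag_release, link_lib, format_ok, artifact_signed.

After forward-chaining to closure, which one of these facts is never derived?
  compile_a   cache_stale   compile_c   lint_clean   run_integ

[1] (i) [artifact_signed AND tests_changed -> src_changed]; (ii) [tests_changed -> cache_stale]; (iii) [artifact_signed -> rollback_ready]; (iv) [run_unit AND tag_release -> compile_c]. ⇒ new: src_changed, cache_stale, rollback_ready, compile_c.
[2] (vi) [cache_stale AND src_changed -> link_bin]; (viii) [compile_c AND src_changed -> lint_clean]. ⇒ new: link_bin, lint_clean.
[3] (vii) [link_bin -> run_integ]. ⇒ new: run_integ.
Derived: compile_c (round 1), run_integ (round 3), cache_stale (round 1), lint_clean (round 2). compile_a never appears in any round.

compile_a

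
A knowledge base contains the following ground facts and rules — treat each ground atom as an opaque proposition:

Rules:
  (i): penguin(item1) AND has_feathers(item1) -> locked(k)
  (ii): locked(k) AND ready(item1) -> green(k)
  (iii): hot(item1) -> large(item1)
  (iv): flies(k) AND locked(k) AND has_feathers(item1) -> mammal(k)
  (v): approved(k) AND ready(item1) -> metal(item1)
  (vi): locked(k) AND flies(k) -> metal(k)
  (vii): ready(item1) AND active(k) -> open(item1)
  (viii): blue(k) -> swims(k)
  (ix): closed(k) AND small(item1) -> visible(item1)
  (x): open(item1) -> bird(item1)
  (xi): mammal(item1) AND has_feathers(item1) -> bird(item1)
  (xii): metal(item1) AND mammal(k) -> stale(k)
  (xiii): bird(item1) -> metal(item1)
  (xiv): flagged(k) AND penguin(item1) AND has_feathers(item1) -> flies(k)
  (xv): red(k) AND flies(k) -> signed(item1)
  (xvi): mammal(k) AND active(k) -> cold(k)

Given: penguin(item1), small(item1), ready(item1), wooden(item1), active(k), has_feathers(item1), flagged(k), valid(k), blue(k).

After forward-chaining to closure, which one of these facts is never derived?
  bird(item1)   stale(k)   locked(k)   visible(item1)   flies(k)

[1] (i) [penguin(item1) AND has_feathers(item1) -> locked(k)]; (vii) [ready(item1) AND active(k) -> open(item1)]; (viii) [blue(k) -> swims(k)]; (xiv) [flagged(k) AND penguin(item1) AND has_feathers(item1) -> flies(k)]. ⇒ new: locked(k), open(item1), swims(k), flies(k).
[2] (ii) [locked(k) AND ready(item1) -> green(k)]; (iv) [flies(k) AND locked(k) AND has_feathers(item1) -> mammal(k)]; (vi) [locked(k) AND flies(k) -> metal(k)]; (x) [open(item1) -> bird(item1)]. ⇒ new: green(k), mammal(k), metal(k), bird(item1).
[3] (xiii) [bird(item1) -> metal(item1)]; (xvi) [mammal(k) AND active(k) -> cold(k)]. ⇒ new: metal(item1), cold(k).
[4] (xii) [metal(item1) AND mammal(k) -> stale(k)]. ⇒ new: stale(k).
Derived: stale(k) (round 4), flies(k) (round 1), locked(k) (round 1), bird(item1) (round 2). visible(item1) never appears in any round.

visible(item1)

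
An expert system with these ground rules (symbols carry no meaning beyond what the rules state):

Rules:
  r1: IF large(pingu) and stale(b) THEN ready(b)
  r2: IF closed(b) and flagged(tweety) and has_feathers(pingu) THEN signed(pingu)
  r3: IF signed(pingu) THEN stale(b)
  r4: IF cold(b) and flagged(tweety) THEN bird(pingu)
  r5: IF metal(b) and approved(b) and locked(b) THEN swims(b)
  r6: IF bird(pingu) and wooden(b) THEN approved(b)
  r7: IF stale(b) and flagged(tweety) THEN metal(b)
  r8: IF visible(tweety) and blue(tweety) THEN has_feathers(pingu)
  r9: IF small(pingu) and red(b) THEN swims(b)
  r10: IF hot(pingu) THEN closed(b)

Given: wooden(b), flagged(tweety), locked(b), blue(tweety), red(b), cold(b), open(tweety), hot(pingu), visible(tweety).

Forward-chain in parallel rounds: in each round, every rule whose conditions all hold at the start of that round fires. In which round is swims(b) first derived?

5

Round 1: r4 [IF cold(b) and flagged(tweety) THEN bird(pingu)]; r8 [IF visible(tweety) and blue(tweety) THEN has_feathers(pingu)]; r10 [IF hot(pingu) THEN closed(b)]. Adds bird(pingu), has_feathers(pingu), closed(b).
Round 2: r2 [IF closed(b) and flagged(tweety) and has_feathers(pingu) THEN signed(pingu)]; r6 [IF bird(pingu) and wooden(b) THEN approved(b)]. Adds signed(pingu), approved(b).
Round 3: r3 [IF signed(pingu) THEN stale(b)]. Adds stale(b).
Round 4: r7 [IF stale(b) and flagged(tweety) THEN metal(b)]. Adds metal(b).
Round 5: r5 [IF metal(b) and approved(b) and locked(b) THEN swims(b)]. Adds swims(b).
swims(b) first appears in round 5.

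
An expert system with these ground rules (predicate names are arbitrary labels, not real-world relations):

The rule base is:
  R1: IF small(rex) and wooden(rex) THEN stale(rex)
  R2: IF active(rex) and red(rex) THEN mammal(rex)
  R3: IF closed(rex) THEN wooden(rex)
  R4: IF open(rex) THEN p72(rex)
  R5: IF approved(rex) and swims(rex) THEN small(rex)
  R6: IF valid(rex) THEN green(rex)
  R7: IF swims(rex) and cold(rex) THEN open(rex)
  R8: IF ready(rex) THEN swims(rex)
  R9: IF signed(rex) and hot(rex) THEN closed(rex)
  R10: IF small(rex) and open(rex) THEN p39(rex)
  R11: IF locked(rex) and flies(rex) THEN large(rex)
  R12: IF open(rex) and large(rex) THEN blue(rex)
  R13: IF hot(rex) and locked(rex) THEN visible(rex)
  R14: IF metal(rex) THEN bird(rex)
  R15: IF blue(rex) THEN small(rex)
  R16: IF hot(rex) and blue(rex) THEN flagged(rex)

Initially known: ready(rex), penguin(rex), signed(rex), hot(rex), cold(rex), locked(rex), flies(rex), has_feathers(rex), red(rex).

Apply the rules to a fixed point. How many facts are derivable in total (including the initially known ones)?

Round 1 — R8, R9, R11, R13, derive swims(rex), closed(rex), large(rex), visible(rex).
Round 2 — R3, R7, derive wooden(rex), open(rex).
Round 3 — R4, R12, derive p72(rex), blue(rex).
Round 4 — R15, R16, derive small(rex), flagged(rex).
Round 5 — R1, R10, derive stale(rex), p39(rex).
Closure: {blue(rex), closed(rex), cold(rex), flagged(rex), flies(rex), has_feathers(rex), hot(rex), large(rex), locked(rex), open(rex), p39(rex), p72(rex), penguin(rex), ready(rex), red(rex), signed(rex), small(rex), stale(rex), swims(rex), visible(rex), wooden(rex)} — 21 facts.

21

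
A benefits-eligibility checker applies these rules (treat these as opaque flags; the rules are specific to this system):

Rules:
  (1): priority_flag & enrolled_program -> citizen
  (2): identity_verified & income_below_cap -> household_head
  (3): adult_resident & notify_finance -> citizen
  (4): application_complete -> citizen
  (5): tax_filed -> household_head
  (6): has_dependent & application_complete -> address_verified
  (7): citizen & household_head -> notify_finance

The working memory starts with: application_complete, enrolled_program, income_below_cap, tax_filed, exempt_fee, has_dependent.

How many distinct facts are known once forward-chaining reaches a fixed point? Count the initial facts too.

Round 1: (4) [application_complete -> citizen]; (5) [tax_filed -> household_head]; (6) [has_dependent & application_complete -> address_verified]. Adds citizen, household_head, address_verified.
Round 2: (7) [citizen & household_head -> notify_finance]. Adds notify_finance.
Closure: {address_verified, application_complete, citizen, enrolled_program, exempt_fee, has_dependent, household_head, income_below_cap, notify_finance, tax_filed} — 10 facts.

10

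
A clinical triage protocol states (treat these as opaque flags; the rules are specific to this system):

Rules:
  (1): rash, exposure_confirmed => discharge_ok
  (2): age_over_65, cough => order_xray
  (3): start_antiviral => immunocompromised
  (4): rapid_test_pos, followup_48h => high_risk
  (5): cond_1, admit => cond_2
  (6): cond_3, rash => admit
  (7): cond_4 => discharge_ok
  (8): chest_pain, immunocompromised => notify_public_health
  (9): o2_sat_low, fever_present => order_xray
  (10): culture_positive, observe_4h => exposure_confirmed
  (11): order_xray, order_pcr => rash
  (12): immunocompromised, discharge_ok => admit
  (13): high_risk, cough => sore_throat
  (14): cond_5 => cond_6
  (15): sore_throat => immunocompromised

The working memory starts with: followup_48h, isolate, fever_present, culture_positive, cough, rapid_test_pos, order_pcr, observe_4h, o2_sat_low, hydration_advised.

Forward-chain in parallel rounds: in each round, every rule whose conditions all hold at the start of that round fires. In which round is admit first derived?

4

Round 1: (4) [rapid_test_pos, followup_48h => high_risk]; (9) [o2_sat_low, fever_present => order_xray]; (10) [culture_positive, observe_4h => exposure_confirmed]. Adds high_risk, order_xray, exposure_confirmed.
Round 2: (11) [order_xray, order_pcr => rash]; (13) [high_risk, cough => sore_throat]. Adds rash, sore_throat.
Round 3: (1) [rash, exposure_confirmed => discharge_ok]; (15) [sore_throat => immunocompromised]. Adds discharge_ok, immunocompromised.
Round 4: (12) [immunocompromised, discharge_ok => admit]. Adds admit.
admit first appears in round 4.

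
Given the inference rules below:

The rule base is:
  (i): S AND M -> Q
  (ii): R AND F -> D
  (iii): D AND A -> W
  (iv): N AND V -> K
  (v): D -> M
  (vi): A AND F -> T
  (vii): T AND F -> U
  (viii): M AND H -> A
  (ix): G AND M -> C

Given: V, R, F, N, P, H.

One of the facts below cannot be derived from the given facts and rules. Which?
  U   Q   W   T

Q

Round 1 fires (ii), (iv), giving D, K.
Round 2 fires (v), giving M.
Round 3 fires (viii), giving A.
Round 4 fires (iii), (vi), giving W, T.
Round 5 fires (vii), giving U.
Derived: W (round 4), T (round 4), U (round 5). Q never appears in any round.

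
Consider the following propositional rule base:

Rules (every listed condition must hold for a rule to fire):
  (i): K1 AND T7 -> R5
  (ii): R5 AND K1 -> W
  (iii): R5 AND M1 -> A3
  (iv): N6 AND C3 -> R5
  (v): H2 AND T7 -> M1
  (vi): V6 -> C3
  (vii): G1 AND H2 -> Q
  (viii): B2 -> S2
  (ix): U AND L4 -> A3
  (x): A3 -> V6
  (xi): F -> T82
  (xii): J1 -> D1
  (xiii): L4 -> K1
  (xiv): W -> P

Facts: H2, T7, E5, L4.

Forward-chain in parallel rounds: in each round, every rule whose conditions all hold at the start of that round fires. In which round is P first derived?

Round 1 fires (v), (xiii), giving M1, K1.
Round 2 fires (i), giving R5.
Round 3 fires (ii), (iii), giving W, A3.
Round 4 fires (x), (xiv), giving V6, P.
P first appears in round 4.

4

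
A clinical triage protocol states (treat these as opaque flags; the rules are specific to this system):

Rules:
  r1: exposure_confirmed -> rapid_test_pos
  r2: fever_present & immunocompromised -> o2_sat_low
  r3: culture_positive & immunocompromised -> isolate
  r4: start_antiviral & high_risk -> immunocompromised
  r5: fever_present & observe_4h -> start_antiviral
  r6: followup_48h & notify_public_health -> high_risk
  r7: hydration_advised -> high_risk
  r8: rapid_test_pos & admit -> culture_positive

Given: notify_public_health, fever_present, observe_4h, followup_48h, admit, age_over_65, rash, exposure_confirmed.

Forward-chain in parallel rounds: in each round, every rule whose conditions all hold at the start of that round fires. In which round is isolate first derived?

3

Round 1: r1 [exposure_confirmed -> rapid_test_pos]; r5 [fever_present & observe_4h -> start_antiviral]; r6 [followup_48h & notify_public_health -> high_risk]. Adds rapid_test_pos, start_antiviral, high_risk.
Round 2: r4 [start_antiviral & high_risk -> immunocompromised]; r8 [rapid_test_pos & admit -> culture_positive]. Adds immunocompromised, culture_positive.
Round 3: r2 [fever_present & immunocompromised -> o2_sat_low]; r3 [culture_positive & immunocompromised -> isolate]. Adds o2_sat_low, isolate.
isolate first appears in round 3.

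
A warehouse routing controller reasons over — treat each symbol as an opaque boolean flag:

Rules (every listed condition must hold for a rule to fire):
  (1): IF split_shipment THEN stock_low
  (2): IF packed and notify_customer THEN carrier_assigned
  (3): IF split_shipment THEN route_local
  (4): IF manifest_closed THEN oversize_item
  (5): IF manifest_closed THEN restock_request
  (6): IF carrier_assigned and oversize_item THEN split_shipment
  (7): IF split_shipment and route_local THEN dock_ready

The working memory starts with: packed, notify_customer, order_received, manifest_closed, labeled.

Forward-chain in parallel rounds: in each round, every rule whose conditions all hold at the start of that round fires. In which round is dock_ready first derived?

4

Round 1 — (2), (4), (5), derive carrier_assigned, oversize_item, restock_request.
Round 2 — (6), derive split_shipment.
Round 3 — (1), (3), derive stock_low, route_local.
Round 4 — (7), derive dock_ready.
dock_ready first appears in round 4.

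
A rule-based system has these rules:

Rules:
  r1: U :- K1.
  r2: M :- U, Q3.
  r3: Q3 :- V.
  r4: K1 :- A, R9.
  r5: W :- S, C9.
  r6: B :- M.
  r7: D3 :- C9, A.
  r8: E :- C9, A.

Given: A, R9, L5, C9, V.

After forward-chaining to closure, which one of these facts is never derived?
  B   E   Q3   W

W

Round 1: r3 [Q3 :- V.]; r4 [K1 :- A, R9.]; r7 [D3 :- C9, A.]; r8 [E :- C9, A.]. New: Q3, K1, D3, E.
Round 2: r1 [U :- K1.]. New: U.
Round 3: r2 [M :- U, Q3.]. New: M.
Round 4: r6 [B :- M.]. New: B.
Derived: E (round 1), B (round 4), Q3 (round 1). W never appears in any round.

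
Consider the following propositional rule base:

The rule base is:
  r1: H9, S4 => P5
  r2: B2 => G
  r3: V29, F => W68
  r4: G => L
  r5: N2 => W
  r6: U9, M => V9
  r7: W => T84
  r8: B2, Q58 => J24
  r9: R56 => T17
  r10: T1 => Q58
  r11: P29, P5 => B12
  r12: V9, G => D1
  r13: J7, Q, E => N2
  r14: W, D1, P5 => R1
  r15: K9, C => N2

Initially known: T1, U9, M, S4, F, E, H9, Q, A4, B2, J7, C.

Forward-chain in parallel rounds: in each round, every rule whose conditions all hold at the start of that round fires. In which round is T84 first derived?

Round 1: r1 [H9, S4 => P5]; r2 [B2 => G]; r6 [U9, M => V9]; r10 [T1 => Q58]; r13 [J7, Q, E => N2]. New: P5, G, V9, Q58, N2.
Round 2: r4 [G => L]; r5 [N2 => W]; r8 [B2, Q58 => J24]; r12 [V9, G => D1]. New: L, W, J24, D1.
Round 3: r7 [W => T84]; r14 [W, D1, P5 => R1]. New: T84, R1.
T84 first appears in round 3.

3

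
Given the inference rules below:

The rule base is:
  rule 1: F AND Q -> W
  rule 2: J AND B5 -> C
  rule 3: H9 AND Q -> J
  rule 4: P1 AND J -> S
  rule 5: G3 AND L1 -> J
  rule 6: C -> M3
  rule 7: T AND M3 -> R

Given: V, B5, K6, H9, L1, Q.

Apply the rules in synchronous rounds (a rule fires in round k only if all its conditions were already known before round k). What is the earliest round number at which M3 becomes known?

Round 1 fires rule 3, giving J.
Round 2 fires rule 2, giving C.
Round 3 fires rule 6, giving M3.
M3 first appears in round 3.

3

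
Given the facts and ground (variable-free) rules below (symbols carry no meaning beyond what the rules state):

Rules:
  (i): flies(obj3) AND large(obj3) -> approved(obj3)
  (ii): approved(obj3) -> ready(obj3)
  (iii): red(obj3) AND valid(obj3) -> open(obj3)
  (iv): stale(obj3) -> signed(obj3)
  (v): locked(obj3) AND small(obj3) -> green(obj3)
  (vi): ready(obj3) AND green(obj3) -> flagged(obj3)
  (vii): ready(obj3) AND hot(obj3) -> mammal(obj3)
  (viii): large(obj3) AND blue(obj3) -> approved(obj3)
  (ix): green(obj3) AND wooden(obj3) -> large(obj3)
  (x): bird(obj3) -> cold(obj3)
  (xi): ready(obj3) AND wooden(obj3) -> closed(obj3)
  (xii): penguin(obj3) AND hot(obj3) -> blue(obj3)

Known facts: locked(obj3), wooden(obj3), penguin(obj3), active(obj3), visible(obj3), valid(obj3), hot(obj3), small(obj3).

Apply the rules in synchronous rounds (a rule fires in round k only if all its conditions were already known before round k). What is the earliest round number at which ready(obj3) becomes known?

4

[1] (v) [locked(obj3) AND small(obj3) -> green(obj3)]; (xii) [penguin(obj3) AND hot(obj3) -> blue(obj3)]. ⇒ new: green(obj3), blue(obj3).
[2] (ix) [green(obj3) AND wooden(obj3) -> large(obj3)]. ⇒ new: large(obj3).
[3] (viii) [large(obj3) AND blue(obj3) -> approved(obj3)]. ⇒ new: approved(obj3).
[4] (ii) [approved(obj3) -> ready(obj3)]. ⇒ new: ready(obj3).
ready(obj3) first appears in round 4.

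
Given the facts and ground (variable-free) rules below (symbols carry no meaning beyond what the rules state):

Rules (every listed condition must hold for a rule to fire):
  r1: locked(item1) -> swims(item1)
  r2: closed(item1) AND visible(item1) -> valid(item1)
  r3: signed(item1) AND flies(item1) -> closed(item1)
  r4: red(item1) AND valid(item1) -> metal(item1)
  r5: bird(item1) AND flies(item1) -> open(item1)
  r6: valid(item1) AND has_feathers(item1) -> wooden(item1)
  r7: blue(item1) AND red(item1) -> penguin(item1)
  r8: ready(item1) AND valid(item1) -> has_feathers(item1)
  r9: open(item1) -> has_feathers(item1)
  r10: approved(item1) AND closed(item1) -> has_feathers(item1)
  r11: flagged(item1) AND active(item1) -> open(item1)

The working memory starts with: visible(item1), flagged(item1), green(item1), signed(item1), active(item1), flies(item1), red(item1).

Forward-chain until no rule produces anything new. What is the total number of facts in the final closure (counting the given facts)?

13

Round 1: r3 [signed(item1) AND flies(item1) -> closed(item1)]; r11 [flagged(item1) AND active(item1) -> open(item1)]. New: closed(item1), open(item1).
Round 2: r2 [closed(item1) AND visible(item1) -> valid(item1)]; r9 [open(item1) -> has_feathers(item1)]. New: valid(item1), has_feathers(item1).
Round 3: r4 [red(item1) AND valid(item1) -> metal(item1)]; r6 [valid(item1) AND has_feathers(item1) -> wooden(item1)]. New: metal(item1), wooden(item1).
Closure: {active(item1), closed(item1), flagged(item1), flies(item1), green(item1), has_feathers(item1), metal(item1), open(item1), red(item1), signed(item1), valid(item1), visible(item1), wooden(item1)} — 13 facts.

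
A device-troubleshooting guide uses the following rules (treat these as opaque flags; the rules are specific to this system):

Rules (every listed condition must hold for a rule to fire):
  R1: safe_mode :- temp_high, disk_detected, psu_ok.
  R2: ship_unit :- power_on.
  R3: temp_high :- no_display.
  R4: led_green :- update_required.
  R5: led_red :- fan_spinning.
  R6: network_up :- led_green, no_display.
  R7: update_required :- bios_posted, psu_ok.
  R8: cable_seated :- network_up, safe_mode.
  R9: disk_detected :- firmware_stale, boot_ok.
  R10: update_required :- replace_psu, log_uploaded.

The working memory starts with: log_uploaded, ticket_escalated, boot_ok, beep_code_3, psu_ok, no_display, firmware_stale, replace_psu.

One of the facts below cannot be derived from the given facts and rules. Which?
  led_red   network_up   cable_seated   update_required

led_red

Round 1: R3 [temp_high :- no_display.]; R9 [disk_detected :- firmware_stale, boot_ok.]; R10 [update_required :- replace_psu, log_uploaded.]. Adds temp_high, disk_detected, update_required.
Round 2: R1 [safe_mode :- temp_high, disk_detected, psu_ok.]; R4 [led_green :- update_required.]. Adds safe_mode, led_green.
Round 3: R6 [network_up :- led_green, no_display.]. Adds network_up.
Round 4: R8 [cable_seated :- network_up, safe_mode.]. Adds cable_seated.
Derived: update_required (round 1), network_up (round 3), cable_seated (round 4). led_red never appears in any round.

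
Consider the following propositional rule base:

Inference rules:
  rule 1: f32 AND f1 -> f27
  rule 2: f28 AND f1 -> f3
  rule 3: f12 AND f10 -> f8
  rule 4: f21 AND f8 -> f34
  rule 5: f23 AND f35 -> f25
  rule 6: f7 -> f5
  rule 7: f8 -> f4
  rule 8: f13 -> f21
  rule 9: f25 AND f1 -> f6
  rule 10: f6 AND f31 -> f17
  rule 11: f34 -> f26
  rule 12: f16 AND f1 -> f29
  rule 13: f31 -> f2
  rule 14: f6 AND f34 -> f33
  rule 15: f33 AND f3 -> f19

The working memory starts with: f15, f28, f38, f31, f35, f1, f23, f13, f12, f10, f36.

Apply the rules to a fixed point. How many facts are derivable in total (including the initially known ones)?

[1] rule 2 [f28 AND f1 -> f3]; rule 3 [f12 AND f10 -> f8]; rule 5 [f23 AND f35 -> f25]; rule 8 [f13 -> f21]; rule 13 [f31 -> f2]. ⇒ new: f3, f8, f25, f21, f2.
[2] rule 4 [f21 AND f8 -> f34]; rule 7 [f8 -> f4]; rule 9 [f25 AND f1 -> f6]. ⇒ new: f34, f4, f6.
[3] rule 10 [f6 AND f31 -> f17]; rule 11 [f34 -> f26]; rule 14 [f6 AND f34 -> f33]. ⇒ new: f17, f26, f33.
[4] rule 15 [f33 AND f3 -> f19]. ⇒ new: f19.
Closure: {f1, f10, f12, f13, f15, f17, f19, f2, f21, f23, f25, f26, f28, f3, f31, f33, f34, f35, f36, f38, f4, f6, f8} — 23 facts.

23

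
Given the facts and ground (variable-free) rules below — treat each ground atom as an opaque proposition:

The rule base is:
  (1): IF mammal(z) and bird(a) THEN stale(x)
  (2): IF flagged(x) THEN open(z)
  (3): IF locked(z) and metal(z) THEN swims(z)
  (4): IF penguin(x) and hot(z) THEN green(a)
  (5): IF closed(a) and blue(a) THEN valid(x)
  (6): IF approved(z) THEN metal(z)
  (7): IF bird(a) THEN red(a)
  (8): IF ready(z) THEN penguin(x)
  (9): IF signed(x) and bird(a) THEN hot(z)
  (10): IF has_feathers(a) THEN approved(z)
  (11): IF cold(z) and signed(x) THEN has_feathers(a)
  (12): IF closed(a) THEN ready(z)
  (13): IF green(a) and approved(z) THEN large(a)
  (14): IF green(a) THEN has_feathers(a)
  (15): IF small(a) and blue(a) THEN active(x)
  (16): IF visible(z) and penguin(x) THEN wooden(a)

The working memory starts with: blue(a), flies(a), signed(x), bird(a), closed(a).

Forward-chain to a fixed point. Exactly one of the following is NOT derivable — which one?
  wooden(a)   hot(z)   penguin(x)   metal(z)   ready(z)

Round 1: (5) [IF closed(a) and blue(a) THEN valid(x)]; (7) [IF bird(a) THEN red(a)]; (9) [IF signed(x) and bird(a) THEN hot(z)]; (12) [IF closed(a) THEN ready(z)]. Adds valid(x), red(a), hot(z), ready(z).
Round 2: (8) [IF ready(z) THEN penguin(x)]. Adds penguin(x).
Round 3: (4) [IF penguin(x) and hot(z) THEN green(a)]. Adds green(a).
Round 4: (14) [IF green(a) THEN has_feathers(a)]. Adds has_feathers(a).
Round 5: (10) [IF has_feathers(a) THEN approved(z)]. Adds approved(z).
Round 6: (6) [IF approved(z) THEN metal(z)]; (13) [IF green(a) and approved(z) THEN large(a)]. Adds metal(z), large(a).
Derived: penguin(x) (round 2), hot(z) (round 1), metal(z) (round 6), ready(z) (round 1). wooden(a) never appears in any round.

wooden(a)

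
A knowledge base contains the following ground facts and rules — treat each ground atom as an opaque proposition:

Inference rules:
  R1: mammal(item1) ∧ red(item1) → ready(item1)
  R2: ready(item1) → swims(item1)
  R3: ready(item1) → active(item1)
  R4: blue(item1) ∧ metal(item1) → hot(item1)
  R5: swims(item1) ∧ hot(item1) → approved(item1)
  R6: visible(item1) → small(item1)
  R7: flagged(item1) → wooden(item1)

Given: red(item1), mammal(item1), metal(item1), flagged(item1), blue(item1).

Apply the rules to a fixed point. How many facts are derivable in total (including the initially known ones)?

Round 1 fires R1, R4, R7, giving ready(item1), hot(item1), wooden(item1).
Round 2 fires R2, R3, giving swims(item1), active(item1).
Round 3 fires R5, giving approved(item1).
Closure: {active(item1), approved(item1), blue(item1), flagged(item1), hot(item1), mammal(item1), metal(item1), ready(item1), red(item1), swims(item1), wooden(item1)} — 11 facts.

11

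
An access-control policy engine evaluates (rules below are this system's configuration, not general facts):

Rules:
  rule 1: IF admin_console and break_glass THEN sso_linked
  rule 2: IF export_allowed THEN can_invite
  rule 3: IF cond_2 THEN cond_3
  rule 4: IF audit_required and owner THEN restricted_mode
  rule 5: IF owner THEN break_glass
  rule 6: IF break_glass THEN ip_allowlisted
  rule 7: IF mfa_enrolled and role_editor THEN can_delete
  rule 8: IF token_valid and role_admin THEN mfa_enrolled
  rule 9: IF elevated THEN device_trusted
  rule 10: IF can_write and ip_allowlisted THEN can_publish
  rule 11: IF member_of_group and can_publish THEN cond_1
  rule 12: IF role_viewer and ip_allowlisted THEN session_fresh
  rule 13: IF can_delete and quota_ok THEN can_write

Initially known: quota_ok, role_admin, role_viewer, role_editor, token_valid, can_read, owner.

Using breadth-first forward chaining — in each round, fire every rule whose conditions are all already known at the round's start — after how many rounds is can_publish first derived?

Round 1: rule 5 [IF owner THEN break_glass]; rule 8 [IF token_valid and role_admin THEN mfa_enrolled]. Adds break_glass, mfa_enrolled.
Round 2: rule 6 [IF break_glass THEN ip_allowlisted]; rule 7 [IF mfa_enrolled and role_editor THEN can_delete]. Adds ip_allowlisted, can_delete.
Round 3: rule 12 [IF role_viewer and ip_allowlisted THEN session_fresh]; rule 13 [IF can_delete and quota_ok THEN can_write]. Adds session_fresh, can_write.
Round 4: rule 10 [IF can_write and ip_allowlisted THEN can_publish]. Adds can_publish.
can_publish first appears in round 4.

4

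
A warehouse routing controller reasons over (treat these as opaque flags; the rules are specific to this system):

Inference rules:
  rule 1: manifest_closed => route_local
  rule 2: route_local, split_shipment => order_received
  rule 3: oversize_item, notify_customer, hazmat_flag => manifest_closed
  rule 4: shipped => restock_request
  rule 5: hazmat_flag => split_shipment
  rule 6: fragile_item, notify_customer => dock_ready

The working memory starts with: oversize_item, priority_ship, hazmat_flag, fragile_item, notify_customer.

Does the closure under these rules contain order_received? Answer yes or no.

Round 1: rule 3 [oversize_item, notify_customer, hazmat_flag => manifest_closed]; rule 5 [hazmat_flag => split_shipment]; rule 6 [fragile_item, notify_customer => dock_ready]. Adds manifest_closed, split_shipment, dock_ready.
Round 2: rule 1 [manifest_closed => route_local]. Adds route_local.
Round 3: rule 2 [route_local, split_shipment => order_received]. Adds order_received.
order_received appears in round 3, so it is derivable.

yes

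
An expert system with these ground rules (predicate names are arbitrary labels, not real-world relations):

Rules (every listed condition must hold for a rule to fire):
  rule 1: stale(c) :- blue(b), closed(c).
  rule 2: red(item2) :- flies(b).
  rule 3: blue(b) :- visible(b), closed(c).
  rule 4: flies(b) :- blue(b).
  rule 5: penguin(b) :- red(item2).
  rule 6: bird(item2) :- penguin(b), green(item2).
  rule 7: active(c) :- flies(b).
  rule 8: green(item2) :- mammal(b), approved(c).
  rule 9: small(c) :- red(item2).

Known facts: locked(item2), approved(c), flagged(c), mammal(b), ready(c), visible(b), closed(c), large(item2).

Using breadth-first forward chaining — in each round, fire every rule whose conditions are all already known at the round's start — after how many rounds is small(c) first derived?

Round 1 fires rule 3, rule 8, giving blue(b), green(item2).
Round 2 fires rule 1, rule 4, giving stale(c), flies(b).
Round 3 fires rule 2, rule 7, giving red(item2), active(c).
Round 4 fires rule 5, rule 9, giving penguin(b), small(c).
small(c) first appears in round 4.

4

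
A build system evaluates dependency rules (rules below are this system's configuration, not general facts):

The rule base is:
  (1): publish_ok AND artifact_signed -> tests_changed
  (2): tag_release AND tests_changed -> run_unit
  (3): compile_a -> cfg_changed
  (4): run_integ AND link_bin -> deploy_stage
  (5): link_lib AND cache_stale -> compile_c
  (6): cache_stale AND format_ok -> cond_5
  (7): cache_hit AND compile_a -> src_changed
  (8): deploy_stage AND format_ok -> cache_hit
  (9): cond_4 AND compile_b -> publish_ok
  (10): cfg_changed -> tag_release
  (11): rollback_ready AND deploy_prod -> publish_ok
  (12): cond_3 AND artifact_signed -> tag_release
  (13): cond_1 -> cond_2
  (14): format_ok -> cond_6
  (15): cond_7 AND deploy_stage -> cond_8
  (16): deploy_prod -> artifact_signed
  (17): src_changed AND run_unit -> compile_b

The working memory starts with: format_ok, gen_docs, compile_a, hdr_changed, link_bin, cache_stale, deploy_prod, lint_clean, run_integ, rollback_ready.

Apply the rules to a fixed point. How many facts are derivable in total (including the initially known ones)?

Round 1: (3) [compile_a -> cfg_changed]; (4) [run_integ AND link_bin -> deploy_stage]; (6) [cache_stale AND format_ok -> cond_5]; (11) [rollback_ready AND deploy_prod -> publish_ok]; (14) [format_ok -> cond_6]; (16) [deploy_prod -> artifact_signed]. Adds cfg_changed, deploy_stage, cond_5, publish_ok, cond_6, artifact_signed.
Round 2: (1) [publish_ok AND artifact_signed -> tests_changed]; (8) [deploy_stage AND format_ok -> cache_hit]; (10) [cfg_changed -> tag_release]. Adds tests_changed, cache_hit, tag_release.
Round 3: (2) [tag_release AND tests_changed -> run_unit]; (7) [cache_hit AND compile_a -> src_changed]. Adds run_unit, src_changed.
Round 4: (17) [src_changed AND run_unit -> compile_b]. Adds compile_b.
Closure: {artifact_signed, cache_hit, cache_stale, cfg_changed, compile_a, compile_b, cond_5, cond_6, deploy_prod, deploy_stage, format_ok, gen_docs, hdr_changed, link_bin, lint_clean, publish_ok, rollback_ready, run_integ, run_unit, src_changed, tag_release, tests_changed} — 22 facts.

22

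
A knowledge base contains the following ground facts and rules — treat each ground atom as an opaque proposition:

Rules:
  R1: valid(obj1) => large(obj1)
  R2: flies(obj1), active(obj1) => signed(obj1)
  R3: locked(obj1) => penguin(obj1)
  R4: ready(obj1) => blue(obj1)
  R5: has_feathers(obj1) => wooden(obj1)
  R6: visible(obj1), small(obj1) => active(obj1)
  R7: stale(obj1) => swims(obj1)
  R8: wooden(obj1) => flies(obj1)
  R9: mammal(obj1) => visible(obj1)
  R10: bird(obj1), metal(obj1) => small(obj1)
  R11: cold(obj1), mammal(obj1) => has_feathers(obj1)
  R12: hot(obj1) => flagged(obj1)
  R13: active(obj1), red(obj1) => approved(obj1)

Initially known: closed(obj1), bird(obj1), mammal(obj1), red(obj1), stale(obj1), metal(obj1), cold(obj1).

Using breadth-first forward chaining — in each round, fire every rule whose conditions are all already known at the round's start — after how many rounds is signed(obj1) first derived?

[1] R7 [stale(obj1) => swims(obj1)]; R9 [mammal(obj1) => visible(obj1)]; R10 [bird(obj1), metal(obj1) => small(obj1)]; R11 [cold(obj1), mammal(obj1) => has_feathers(obj1)]. ⇒ new: swims(obj1), visible(obj1), small(obj1), has_feathers(obj1).
[2] R5 [has_feathers(obj1) => wooden(obj1)]; R6 [visible(obj1), small(obj1) => active(obj1)]. ⇒ new: wooden(obj1), active(obj1).
[3] R8 [wooden(obj1) => flies(obj1)]; R13 [active(obj1), red(obj1) => approved(obj1)]. ⇒ new: flies(obj1), approved(obj1).
[4] R2 [flies(obj1), active(obj1) => signed(obj1)]. ⇒ new: signed(obj1).
signed(obj1) first appears in round 4.

4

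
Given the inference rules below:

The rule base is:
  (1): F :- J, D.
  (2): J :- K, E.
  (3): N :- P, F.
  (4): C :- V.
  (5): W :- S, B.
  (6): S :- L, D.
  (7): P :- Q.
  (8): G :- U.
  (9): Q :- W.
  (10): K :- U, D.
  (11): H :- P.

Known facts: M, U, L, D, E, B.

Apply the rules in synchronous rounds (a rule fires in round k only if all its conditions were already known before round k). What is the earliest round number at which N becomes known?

5

[1] (6) [S :- L, D.]; (8) [G :- U.]; (10) [K :- U, D.]. ⇒ new: S, G, K.
[2] (2) [J :- K, E.]; (5) [W :- S, B.]. ⇒ new: J, W.
[3] (1) [F :- J, D.]; (9) [Q :- W.]. ⇒ new: F, Q.
[4] (7) [P :- Q.]. ⇒ new: P.
[5] (3) [N :- P, F.]; (11) [H :- P.]. ⇒ new: N, H.
N first appears in round 5.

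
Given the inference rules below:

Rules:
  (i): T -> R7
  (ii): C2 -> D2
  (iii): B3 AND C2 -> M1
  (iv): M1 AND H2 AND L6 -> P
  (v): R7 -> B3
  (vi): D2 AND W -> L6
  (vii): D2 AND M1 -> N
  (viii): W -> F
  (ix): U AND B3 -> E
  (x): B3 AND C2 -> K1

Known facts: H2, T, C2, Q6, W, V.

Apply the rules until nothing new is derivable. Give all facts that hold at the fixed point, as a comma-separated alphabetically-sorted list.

B3, C2, D2, F, H2, K1, L6, M1, N, P, Q6, R7, T, V, W

Round 1 fires (i), (ii), (viii), giving R7, D2, F.
Round 2 fires (v), (vi), giving B3, L6.
Round 3 fires (iii), (x), giving M1, K1.
Round 4 fires (iv), (vii), giving P, N.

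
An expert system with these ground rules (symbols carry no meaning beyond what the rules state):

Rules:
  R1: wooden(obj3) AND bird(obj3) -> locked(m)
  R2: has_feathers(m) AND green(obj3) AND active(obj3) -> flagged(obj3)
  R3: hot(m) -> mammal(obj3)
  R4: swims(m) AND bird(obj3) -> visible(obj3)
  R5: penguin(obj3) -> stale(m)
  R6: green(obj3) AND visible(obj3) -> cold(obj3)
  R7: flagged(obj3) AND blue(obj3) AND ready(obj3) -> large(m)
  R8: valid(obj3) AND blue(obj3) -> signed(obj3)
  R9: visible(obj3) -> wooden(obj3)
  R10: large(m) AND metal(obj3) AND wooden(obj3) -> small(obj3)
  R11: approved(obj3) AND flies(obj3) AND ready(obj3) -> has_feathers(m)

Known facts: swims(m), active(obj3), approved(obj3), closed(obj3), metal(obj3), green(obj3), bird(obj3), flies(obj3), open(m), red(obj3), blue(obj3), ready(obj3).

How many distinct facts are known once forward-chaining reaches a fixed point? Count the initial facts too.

20

Round 1 fires R4, R11, giving visible(obj3), has_feathers(m).
Round 2 fires R2, R6, R9, giving flagged(obj3), cold(obj3), wooden(obj3).
Round 3 fires R1, R7, giving locked(m), large(m).
Round 4 fires R10, giving small(obj3).
Closure: {active(obj3), approved(obj3), bird(obj3), blue(obj3), closed(obj3), cold(obj3), flagged(obj3), flies(obj3), green(obj3), has_feathers(m), large(m), locked(m), metal(obj3), open(m), ready(obj3), red(obj3), small(obj3), swims(m), visible(obj3), wooden(obj3)} — 20 facts.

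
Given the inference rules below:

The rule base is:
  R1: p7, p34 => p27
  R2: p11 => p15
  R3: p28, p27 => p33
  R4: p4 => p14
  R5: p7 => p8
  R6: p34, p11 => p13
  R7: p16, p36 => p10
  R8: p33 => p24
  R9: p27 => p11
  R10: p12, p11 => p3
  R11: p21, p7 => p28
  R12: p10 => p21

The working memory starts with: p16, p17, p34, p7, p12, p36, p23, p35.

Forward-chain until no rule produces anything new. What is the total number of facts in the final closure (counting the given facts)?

19

Round 1 — R1, R5, R7, derive p27, p8, p10.
Round 2 — R9, R12, derive p11, p21.
Round 3 — R2, R6, R10, R11, derive p15, p13, p3, p28.
Round 4 — R3, derive p33.
Round 5 — R8, derive p24.
Closure: {p10, p11, p12, p13, p15, p16, p17, p21, p23, p24, p27, p28, p3, p33, p34, p35, p36, p7, p8} — 19 facts.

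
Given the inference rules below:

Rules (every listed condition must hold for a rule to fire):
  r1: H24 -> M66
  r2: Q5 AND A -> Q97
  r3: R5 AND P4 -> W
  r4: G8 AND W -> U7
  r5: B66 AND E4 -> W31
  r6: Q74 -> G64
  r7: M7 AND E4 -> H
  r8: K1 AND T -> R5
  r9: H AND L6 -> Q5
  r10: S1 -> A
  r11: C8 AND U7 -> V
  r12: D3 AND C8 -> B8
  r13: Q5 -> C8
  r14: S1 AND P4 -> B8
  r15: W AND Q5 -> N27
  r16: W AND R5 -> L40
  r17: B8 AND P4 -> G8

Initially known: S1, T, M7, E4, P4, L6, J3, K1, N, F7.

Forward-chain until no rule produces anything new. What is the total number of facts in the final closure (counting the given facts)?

Round 1: r7 [M7 AND E4 -> H]; r8 [K1 AND T -> R5]; r10 [S1 -> A]; r14 [S1 AND P4 -> B8]. Adds H, R5, A, B8.
Round 2: r3 [R5 AND P4 -> W]; r9 [H AND L6 -> Q5]; r17 [B8 AND P4 -> G8]. Adds W, Q5, G8.
Round 3: r2 [Q5 AND A -> Q97]; r4 [G8 AND W -> U7]; r13 [Q5 -> C8]; r15 [W AND Q5 -> N27]; r16 [W AND R5 -> L40]. Adds Q97, U7, C8, N27, L40.
Round 4: r11 [C8 AND U7 -> V]. Adds V.
Closure: {A, B8, C8, E4, F7, G8, H, J3, K1, L40, L6, M7, N, N27, P4, Q5, Q97, R5, S1, T, U7, V, W} — 23 facts.

23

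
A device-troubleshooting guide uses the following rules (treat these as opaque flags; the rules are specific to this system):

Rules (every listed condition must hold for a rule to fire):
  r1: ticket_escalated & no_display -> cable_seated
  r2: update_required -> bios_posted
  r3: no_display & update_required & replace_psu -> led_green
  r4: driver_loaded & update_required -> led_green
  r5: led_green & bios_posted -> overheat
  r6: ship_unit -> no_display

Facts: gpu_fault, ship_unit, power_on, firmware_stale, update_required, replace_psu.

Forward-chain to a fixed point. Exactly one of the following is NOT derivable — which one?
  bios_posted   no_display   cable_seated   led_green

cable_seated

Round 1: r2 [update_required -> bios_posted]; r6 [ship_unit -> no_display]. Adds bios_posted, no_display.
Round 2: r3 [no_display & update_required & replace_psu -> led_green]. Adds led_green.
Round 3: r5 [led_green & bios_posted -> overheat]. Adds overheat.
Derived: no_display (round 1), bios_posted (round 1), led_green (round 2). cable_seated never appears in any round.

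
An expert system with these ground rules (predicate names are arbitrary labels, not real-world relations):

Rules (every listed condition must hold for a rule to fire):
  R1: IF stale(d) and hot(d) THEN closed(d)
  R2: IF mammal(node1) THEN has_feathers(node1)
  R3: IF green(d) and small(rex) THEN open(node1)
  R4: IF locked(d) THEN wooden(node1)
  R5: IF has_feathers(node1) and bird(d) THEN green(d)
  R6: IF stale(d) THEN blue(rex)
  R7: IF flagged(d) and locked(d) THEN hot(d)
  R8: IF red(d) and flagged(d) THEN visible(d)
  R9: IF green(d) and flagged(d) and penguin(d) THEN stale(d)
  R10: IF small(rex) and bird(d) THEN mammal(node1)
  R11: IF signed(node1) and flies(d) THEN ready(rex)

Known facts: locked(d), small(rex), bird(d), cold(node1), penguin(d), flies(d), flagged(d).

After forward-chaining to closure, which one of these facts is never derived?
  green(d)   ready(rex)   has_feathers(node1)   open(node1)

ready(rex)

Round 1: R4 [IF locked(d) THEN wooden(node1)]; R7 [IF flagged(d) and locked(d) THEN hot(d)]; R10 [IF small(rex) and bird(d) THEN mammal(node1)]. Adds wooden(node1), hot(d), mammal(node1).
Round 2: R2 [IF mammal(node1) THEN has_feathers(node1)]. Adds has_feathers(node1).
Round 3: R5 [IF has_feathers(node1) and bird(d) THEN green(d)]. Adds green(d).
Round 4: R3 [IF green(d) and small(rex) THEN open(node1)]; R9 [IF green(d) and flagged(d) and penguin(d) THEN stale(d)]. Adds open(node1), stale(d).
Round 5: R1 [IF stale(d) and hot(d) THEN closed(d)]; R6 [IF stale(d) THEN blue(rex)]. Adds closed(d), blue(rex).
Derived: has_feathers(node1) (round 2), green(d) (round 3), open(node1) (round 4). ready(rex) never appears in any round.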